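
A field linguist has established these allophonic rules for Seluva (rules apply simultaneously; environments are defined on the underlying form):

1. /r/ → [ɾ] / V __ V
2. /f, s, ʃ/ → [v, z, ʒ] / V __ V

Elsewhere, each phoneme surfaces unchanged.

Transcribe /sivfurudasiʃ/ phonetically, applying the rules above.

/s/ — word-initial; rule 2 does not apply here → [s].
/i/ stays [i].
/v/ (between /i/ and /f/) is unaffected → [v].
/f/ — between /v/ and /u/; rule 2 does not apply here → [f].
/u/ — not in any rule's target class → [u].
/r/ (between /u/ and /u/): between two vowels, so rule 1 applies → [ɾ].
/u/ (between /r/ and /d/): no rule targets it → [u].
/d/ (between /u/ and /a/) is unaffected → [d].
/a/ stays [a].
/s/ — between /a/ and /i/, between two vowels — surfaces as [z] (rule 2).
/i/ (between /s/ and /ʃ/) is unaffected → [i].
/ʃ/ (word-final) fails the environment for rule 2, so it stays [ʃ].

[sivfuɾudaziʃ]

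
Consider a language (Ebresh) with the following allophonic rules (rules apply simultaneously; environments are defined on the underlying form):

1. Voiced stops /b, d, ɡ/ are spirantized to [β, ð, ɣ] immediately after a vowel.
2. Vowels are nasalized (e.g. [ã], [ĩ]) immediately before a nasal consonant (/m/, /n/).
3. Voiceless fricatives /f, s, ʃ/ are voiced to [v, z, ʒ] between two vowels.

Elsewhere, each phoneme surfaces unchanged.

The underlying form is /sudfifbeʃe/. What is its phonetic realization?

[suðfifbeʒe]

/s/ — word-initial; rule 3 does not apply here → [s].
/u/ (between /s/ and /d/) fails the environment for rule 2, so it stays [u].
Rule 1 applies to /d/ (between /u/ and /f/: immediately after a vowel) → [ð].
/f/ (between /d/ and /i/): rule 3 targets it, but not between two vowels → unchanged [f].
/i/ (between /f/ and /f/) is in the target of rule 2 but the environment (before a nasal consonant) is not met → [i].
/f/ (between /i/ and /b/) is in the target of rule 3 but the environment (between two vowels) is not met → [f].
/b/ (between /f/ and /e/): rule 1 targets it, but not immediately after a vowel → unchanged [b].
/e/ (between /b/ and /ʃ/) is in the target of rule 2 but the environment (before a nasal consonant) is not met → [e].
Rule 3 applies to /ʃ/ (between /e/ and /e/: between two vowels) → [ʒ].
/e/ — word-final; rule 2 does not apply here → [e].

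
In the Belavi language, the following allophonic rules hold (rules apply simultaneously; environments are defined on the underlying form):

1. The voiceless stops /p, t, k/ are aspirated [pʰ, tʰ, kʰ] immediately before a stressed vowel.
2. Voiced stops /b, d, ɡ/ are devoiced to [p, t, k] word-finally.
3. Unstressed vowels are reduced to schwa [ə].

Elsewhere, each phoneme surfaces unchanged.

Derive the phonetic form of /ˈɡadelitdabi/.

/ɡ/ — word-initial; rule 2 does not apply here → [ɡ].
/a/ (between /ɡ/ and /d/) is in the target of rule 3 but the environment (in an unstressed syllable) is not met → [a].
/d/ (between /a/ and /e/) fails the environment for rule 2, so it stays [d].
/e/ (between /d/ and /l/) occurs in an unstressed syllable → [ə] by rule 3.
/l/ — not in any rule's target class → [l].
/i/ — between /l/ and /t/, in an unstressed syllable — surfaces as [ə] (rule 3).
/t/ (between /i/ and /d/): rule 1 targets it, but not immediately before a stressed vowel → unchanged [t].
/d/ (between /t/ and /a/) fails the environment for rule 2, so it stays [d].
Rule 3 applies to /a/ (between /d/ and /b/: in an unstressed syllable) → [ə].
/b/ (between /a/ and /i/): rule 2 targets it, but not word-finally → unchanged [b].
/i/ (word-final) occurs in an unstressed syllable → [ə] by rule 3.

[ˈɡadələtdəbə]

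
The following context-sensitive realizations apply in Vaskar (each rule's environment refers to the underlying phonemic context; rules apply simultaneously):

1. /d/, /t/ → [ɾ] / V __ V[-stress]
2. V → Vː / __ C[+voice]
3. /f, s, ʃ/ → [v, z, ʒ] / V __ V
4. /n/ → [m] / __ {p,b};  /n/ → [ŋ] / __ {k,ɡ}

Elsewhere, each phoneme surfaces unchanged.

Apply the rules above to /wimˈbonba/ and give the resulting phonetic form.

[wiːmˈboːmba]

/w/ — not in any rule's target class → [w].
/i/ (between /w/ and /m/): before a voiced consonant, so rule 2 applies → [iː].
/m/ — not in any rule's target class → [m].
/b/ — not in any rule's target class → [b].
/o/ (between /b/ and /n/) occurs before a voiced consonant → [oː] by rule 2.
Rule 4 applies to /n/ (between /o/ and /b/: before a labial or velar stop) → [m].
/b/ (between /n/ and /a/): no rule targets it → [b].
/a/ — word-final; rule 2 does not apply here → [a].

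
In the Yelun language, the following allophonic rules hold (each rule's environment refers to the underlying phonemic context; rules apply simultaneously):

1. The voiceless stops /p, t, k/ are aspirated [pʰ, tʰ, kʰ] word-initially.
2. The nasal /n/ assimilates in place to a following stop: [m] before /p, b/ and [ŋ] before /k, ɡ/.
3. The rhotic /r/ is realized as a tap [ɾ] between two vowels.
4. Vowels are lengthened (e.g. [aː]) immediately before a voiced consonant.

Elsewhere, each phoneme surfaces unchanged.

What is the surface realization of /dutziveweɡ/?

[dutziːveːweːɡ]

/d/ — not in any rule's target class → [d].
/u/ (between /d/ and /t/): rule 4 targets it, but not before a voiced consonant → unchanged [u].
/t/ (between /u/ and /z/) fails the environment for rule 1, so it stays [t].
/z/ (between /t/ and /i/) is unaffected → [z].
Rule 4 applies to /i/ (between /z/ and /v/: before a voiced consonant) → [iː].
/v/ (between /i/ and /e/): no rule targets it → [v].
/e/ — between /v/ and /w/, before a voiced consonant — surfaces as [eː] (rule 4).
/w/ stays [w].
/e/ (between /w/ and /ɡ/) occurs before a voiced consonant → [eː] by rule 4.
/ɡ/ — not in any rule's target class → [ɡ].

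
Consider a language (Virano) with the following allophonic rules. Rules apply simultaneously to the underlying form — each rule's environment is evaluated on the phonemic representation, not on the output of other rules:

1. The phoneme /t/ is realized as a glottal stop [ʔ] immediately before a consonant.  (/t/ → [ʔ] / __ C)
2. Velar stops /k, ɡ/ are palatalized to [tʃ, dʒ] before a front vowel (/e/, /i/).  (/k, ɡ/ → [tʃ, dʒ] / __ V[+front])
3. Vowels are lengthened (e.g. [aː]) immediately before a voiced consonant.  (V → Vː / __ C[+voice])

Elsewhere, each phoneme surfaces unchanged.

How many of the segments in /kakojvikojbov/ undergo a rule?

Segments that undergo a rule: /o/ → [oː] (rule 3); /o/ → [oː] (rule 3); /o/ → [oː] (rule 3).
All other segments surface unchanged.

3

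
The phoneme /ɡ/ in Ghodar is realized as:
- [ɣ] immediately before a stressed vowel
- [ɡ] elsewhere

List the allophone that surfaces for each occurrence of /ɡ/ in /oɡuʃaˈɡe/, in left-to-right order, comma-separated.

[ɡ], [ɣ]

Occurrence 1 (position 2): no conditioning environment matches → elsewhere allophone [ɡ].
Occurrence 2 (position 6): immediately before a stressed vowel → [ɣ].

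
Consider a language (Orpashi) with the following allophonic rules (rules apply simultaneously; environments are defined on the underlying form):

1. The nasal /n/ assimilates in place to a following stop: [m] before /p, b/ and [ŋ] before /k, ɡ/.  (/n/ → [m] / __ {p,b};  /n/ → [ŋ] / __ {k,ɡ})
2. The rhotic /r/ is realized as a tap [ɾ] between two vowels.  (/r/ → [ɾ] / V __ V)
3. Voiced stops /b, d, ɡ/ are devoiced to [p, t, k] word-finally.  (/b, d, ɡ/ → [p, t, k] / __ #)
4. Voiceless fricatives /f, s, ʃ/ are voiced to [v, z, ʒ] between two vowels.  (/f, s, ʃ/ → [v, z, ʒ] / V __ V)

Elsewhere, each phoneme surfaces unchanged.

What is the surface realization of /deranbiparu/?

[deɾambipaɾu]

/d/ (word-initial) is in the target of rule 3 but the environment (word-finally) is not met → [d].
/e/ (between /d/ and /r/) is unaffected → [e].
/r/ (between /e/ and /a/) occurs between two vowels → [ɾ] by rule 2.
/a/ (between /r/ and /n/): no rule targets it → [a].
/n/ (between /a/ and /b/) occurs before a labial or velar stop → [m] by rule 1.
/b/ (between /n/ and /i/) is in the target of rule 3 but the environment (word-finally) is not met → [b].
/i/ (between /b/ and /p/): no rule targets it → [i].
/p/ (between /i/ and /a/): no rule targets it → [p].
/a/ (between /p/ and /r/): no rule targets it → [a].
/r/ meets the environment for rule 2 (between two vowels) → [ɾ].
/u/ (word-final): no rule targets it → [u].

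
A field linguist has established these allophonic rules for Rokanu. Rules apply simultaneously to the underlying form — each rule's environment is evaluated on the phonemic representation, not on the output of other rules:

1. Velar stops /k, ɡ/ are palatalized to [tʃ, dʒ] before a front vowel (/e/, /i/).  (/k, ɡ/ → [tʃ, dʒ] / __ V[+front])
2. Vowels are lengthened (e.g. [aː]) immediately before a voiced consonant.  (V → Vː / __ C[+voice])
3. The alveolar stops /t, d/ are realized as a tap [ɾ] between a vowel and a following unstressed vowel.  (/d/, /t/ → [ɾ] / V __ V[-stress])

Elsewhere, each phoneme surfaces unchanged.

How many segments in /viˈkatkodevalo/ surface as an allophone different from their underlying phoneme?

Segments that undergo a rule: /o/ → [oː] (rule 2); /d/ → [ɾ] (rule 3); /e/ → [eː] (rule 2); /a/ → [aː] (rule 2).
All other segments surface unchanged.

4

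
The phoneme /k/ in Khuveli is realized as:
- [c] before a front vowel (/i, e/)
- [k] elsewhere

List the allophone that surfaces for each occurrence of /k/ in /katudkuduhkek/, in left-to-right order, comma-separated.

Occurrence 1 (position 1): no conditioning environment matches → elsewhere allophone [k].
Occurrence 2 (position 6): no conditioning environment matches → elsewhere allophone [k].
Occurrence 3 (position 11): before a front vowel → [c].
Occurrence 4 (position 13): no conditioning environment matches → elsewhere allophone [k].

[k], [k], [c], [k]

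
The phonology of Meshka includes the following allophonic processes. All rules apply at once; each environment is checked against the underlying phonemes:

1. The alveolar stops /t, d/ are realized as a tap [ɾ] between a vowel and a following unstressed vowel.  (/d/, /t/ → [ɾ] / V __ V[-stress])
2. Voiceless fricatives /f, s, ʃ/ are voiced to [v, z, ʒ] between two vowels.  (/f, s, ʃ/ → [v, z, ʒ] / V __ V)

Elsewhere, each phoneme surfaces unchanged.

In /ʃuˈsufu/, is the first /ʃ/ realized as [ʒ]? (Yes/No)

/ʃ/ (word-initial) is in the target of rule 2 but the environment (between two vowels) is not met → [ʃ].
The actual realization is [ʃ], not [ʒ].

No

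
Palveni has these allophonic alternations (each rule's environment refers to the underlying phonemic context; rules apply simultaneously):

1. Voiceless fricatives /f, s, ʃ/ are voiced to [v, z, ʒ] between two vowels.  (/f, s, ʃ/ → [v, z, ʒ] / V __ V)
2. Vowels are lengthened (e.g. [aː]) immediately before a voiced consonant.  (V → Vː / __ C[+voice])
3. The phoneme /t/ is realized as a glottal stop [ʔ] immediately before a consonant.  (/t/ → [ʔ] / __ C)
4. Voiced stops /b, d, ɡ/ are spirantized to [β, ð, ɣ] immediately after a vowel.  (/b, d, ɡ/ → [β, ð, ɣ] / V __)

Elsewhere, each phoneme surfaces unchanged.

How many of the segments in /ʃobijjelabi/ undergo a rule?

6

Segments that undergo a rule: /o/ → [oː] (rule 2); /b/ → [β] (rule 4); /i/ → [iː] (rule 2); /e/ → [eː] (rule 2); /a/ → [aː] (rule 2); /b/ → [β] (rule 4).
All other segments surface unchanged.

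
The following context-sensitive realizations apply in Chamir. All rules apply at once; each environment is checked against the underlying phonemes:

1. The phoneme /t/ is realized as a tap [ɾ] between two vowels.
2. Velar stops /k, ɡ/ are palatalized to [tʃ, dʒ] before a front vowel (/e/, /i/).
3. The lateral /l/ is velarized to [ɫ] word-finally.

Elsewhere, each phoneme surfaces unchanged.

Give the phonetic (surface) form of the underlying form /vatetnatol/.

/v/ (word-initial) is unaffected → [v].
/a/ (between /v/ and /t/) is unaffected → [a].
/t/ (between /a/ and /e/) occurs between two vowels → [ɾ] by rule 1.
/e/ — not in any rule's target class → [e].
/t/ (between /e/ and /n/) is in the target of rule 1 but the environment (between two vowels) is not met → [t].
/n/ (between /t/ and /a/): no rule targets it → [n].
/a/ — not in any rule's target class → [a].
/t/ (between /a/ and /o/) occurs between two vowels → [ɾ] by rule 1.
/o/ stays [o].
/l/ (word-final) occurs word-finally → [ɫ] by rule 3.

[vaɾetnaɾoɫ]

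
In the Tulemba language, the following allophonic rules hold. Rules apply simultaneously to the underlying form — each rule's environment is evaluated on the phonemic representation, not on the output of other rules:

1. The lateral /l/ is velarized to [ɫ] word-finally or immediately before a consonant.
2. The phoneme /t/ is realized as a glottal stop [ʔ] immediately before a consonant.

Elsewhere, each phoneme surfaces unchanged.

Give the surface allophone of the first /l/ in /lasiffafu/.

/l/ (word-initial): rule 1 targets it, but not word-finally or immediately before a consonant → unchanged [l].

[l]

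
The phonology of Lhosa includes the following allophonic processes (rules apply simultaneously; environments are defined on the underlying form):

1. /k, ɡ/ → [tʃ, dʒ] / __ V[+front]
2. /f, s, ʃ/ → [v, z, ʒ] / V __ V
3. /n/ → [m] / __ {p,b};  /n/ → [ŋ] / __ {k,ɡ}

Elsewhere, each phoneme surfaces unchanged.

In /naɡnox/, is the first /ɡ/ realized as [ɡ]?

Yes

/ɡ/ (between /a/ and /n/) fails the environment for rule 1, so it stays [ɡ].
The actual realization is [ɡ], which matches [ɡ].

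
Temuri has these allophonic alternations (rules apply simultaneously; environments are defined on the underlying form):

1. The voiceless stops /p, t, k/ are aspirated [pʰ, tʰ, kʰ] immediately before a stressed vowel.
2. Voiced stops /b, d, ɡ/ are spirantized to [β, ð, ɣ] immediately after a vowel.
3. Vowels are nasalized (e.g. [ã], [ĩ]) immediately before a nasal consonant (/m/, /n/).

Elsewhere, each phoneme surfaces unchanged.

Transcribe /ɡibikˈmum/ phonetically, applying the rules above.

/ɡ/ (word-initial): rule 2 targets it, but not immediately after a vowel → unchanged [ɡ].
/i/ (between /ɡ/ and /b/) fails the environment for rule 3, so it stays [i].
/b/ (between /i/ and /i/): immediately after a vowel, so rule 2 applies → [β].
/i/ (between /b/ and /k/) is in the target of rule 3 but the environment (before a nasal consonant) is not met → [i].
/k/ — between /i/ and /m/; rule 1 does not apply here → [k].
/m/ stays [m].
/u/ (between /m/ and /m/): before a nasal consonant, so rule 3 applies → [ũ].
/m/ (word-final): no rule targets it → [m].

[ɡiβikˈmũm]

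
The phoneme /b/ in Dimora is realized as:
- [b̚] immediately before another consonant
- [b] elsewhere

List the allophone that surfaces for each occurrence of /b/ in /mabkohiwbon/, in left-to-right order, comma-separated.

Occurrence 1 (position 3): immediately before another consonant → [b̚].
Occurrence 2 (position 9): no conditioning environment matches → elsewhere allophone [b].

[b̚], [b]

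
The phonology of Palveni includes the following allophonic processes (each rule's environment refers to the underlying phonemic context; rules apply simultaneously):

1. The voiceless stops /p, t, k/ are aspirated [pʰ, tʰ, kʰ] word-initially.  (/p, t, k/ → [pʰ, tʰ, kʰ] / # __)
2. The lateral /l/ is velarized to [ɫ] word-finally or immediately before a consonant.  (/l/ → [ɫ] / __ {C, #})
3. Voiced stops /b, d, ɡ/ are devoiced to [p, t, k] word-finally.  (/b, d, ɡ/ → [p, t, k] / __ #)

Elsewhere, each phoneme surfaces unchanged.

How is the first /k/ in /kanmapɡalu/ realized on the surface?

[kʰ]

Rule 1 applies to /k/ (word-initial: word-initially) → [kʰ].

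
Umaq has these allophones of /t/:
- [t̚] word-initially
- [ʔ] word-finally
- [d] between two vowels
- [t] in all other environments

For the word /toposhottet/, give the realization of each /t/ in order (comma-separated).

Occurrence 1 (position 1): word-initially → [t̚].
Occurrence 2 (position 8): no conditioning environment matches → elsewhere allophone [t].
Occurrence 3 (position 9): no conditioning environment matches → elsewhere allophone [t].
Occurrence 4 (position 11): word-finally → [ʔ].

[t̚], [t], [t], [ʔ]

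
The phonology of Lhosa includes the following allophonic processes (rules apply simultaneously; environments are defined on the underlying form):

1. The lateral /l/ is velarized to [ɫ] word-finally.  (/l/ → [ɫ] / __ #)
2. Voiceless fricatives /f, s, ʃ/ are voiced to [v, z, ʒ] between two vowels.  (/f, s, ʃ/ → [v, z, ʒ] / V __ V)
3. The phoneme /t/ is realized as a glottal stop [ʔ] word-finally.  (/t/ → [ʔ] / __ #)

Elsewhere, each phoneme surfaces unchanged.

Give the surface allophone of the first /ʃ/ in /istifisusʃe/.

/ʃ/ — between /s/ and /e/; rule 2 does not apply here → [ʃ].

[ʃ]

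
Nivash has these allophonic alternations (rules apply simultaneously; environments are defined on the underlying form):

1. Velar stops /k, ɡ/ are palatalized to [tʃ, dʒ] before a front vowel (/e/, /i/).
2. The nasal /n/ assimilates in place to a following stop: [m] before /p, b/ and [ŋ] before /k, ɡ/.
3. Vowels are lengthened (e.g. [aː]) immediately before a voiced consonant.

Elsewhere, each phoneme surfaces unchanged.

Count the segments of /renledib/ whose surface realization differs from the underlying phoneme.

3

Segments that undergo a rule: /e/ → [eː] (rule 3); /e/ → [eː] (rule 3); /i/ → [iː] (rule 3).
All other segments surface unchanged.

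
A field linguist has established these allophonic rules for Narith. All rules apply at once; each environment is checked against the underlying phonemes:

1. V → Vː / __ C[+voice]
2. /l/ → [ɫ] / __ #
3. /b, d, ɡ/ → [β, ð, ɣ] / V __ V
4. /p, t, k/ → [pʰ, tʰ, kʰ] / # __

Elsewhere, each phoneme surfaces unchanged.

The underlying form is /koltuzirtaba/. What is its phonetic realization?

Rule 4 applies to /k/ (word-initial: word-initially) → [kʰ].
/o/ — between /k/ and /l/, before a voiced consonant — surfaces as [oː] (rule 1).
/l/ (between /o/ and /t/) fails the environment for rule 2, so it stays [l].
/t/ (between /l/ and /u/) fails the environment for rule 4, so it stays [t].
/u/ (between /t/ and /z/): before a voiced consonant, so rule 1 applies → [uː].
/z/ stays [z].
/i/ meets the environment for rule 1 (before a voiced consonant) → [iː].
/r/ stays [r].
/t/ — between /r/ and /a/; rule 4 does not apply here → [t].
/a/ (between /t/ and /b/): before a voiced consonant, so rule 1 applies → [aː].
/b/ — between /a/ and /a/, between two vowels — surfaces as [β] (rule 3).
/a/ (word-final) fails the environment for rule 1, so it stays [a].

[kʰoːltuːziːrtaːβa]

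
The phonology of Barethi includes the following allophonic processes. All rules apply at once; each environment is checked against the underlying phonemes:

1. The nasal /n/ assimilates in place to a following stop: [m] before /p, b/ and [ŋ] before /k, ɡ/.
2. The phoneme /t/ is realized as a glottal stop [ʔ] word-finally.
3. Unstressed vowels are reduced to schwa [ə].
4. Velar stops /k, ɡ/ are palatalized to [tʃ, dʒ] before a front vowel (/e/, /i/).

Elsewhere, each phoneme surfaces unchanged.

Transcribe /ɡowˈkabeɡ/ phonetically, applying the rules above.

/ɡ/ — word-initial; rule 4 does not apply here → [ɡ].
/o/ (between /ɡ/ and /w/) occurs in an unstressed syllable → [ə] by rule 3.
/k/ (between /w/ and /a/) fails the environment for rule 4, so it stays [k].
/a/ (between /k/ and /b/): rule 3 targets it, but not in an unstressed syllable → unchanged [a].
/e/ (between /b/ and /ɡ/): in an unstressed syllable, so rule 3 applies → [ə].
/ɡ/ (word-final): rule 4 targets it, but not before a front vowel → unchanged [ɡ].

[ɡəwˈkabəɡ]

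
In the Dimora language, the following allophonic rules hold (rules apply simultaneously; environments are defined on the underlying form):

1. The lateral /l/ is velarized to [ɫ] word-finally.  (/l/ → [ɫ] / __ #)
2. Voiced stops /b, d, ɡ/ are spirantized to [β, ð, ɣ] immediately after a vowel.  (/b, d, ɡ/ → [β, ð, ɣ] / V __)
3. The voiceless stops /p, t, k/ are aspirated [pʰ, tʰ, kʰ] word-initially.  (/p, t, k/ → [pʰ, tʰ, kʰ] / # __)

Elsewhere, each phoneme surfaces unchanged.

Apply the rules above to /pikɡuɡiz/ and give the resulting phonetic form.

[pʰikɡuɣiz]

/p/ (word-initial): word-initially, so rule 3 applies → [pʰ].
/i/ — not in any rule's target class → [i].
/k/ (between /i/ and /ɡ/) fails the environment for rule 3, so it stays [k].
/ɡ/ (between /k/ and /u/): rule 2 targets it, but not immediately after a vowel → unchanged [ɡ].
/u/ (between /ɡ/ and /ɡ/): no rule targets it → [u].
Rule 2 applies to /ɡ/ (between /u/ and /i/: immediately after a vowel) → [ɣ].
/i/ (between /ɡ/ and /z/): no rule targets it → [i].
/z/ stays [z].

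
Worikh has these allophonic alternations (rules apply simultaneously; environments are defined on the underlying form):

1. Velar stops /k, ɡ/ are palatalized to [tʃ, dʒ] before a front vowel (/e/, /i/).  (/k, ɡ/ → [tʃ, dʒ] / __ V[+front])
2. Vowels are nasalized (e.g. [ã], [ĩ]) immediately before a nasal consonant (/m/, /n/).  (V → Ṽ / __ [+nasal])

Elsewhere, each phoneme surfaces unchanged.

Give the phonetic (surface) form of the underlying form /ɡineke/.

[dʒĩnetʃe]

/ɡ/ — word-initial, before a front vowel — surfaces as [dʒ] (rule 1).
/i/ — between /ɡ/ and /n/, before a nasal consonant — surfaces as [ĩ] (rule 2).
/e/ (between /n/ and /k/): rule 2 targets it, but not before a nasal consonant → unchanged [e].
Rule 1 applies to /k/ (between /e/ and /e/: before a front vowel) → [tʃ].
/e/ (word-final): rule 2 targets it, but not before a nasal consonant → unchanged [e].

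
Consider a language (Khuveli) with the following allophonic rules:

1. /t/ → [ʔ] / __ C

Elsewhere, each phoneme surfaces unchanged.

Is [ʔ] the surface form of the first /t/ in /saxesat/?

No

/t/ (word-final): rule 1 targets it, but not immediately before a consonant → unchanged [t].
The actual realization is [t], not [ʔ].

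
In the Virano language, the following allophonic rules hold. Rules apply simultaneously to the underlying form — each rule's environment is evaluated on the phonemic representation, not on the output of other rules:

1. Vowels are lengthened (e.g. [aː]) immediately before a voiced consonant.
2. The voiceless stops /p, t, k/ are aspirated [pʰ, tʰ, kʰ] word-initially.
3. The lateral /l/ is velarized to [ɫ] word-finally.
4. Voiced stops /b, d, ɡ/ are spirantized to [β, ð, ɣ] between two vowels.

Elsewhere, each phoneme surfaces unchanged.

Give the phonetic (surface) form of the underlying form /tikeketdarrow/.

[tʰikeketdaːrroːw]

Rule 2 applies to /t/ (word-initial: word-initially) → [tʰ].
/i/ (between /t/ and /k/) is in the target of rule 1 but the environment (before a voiced consonant) is not met → [i].
/k/ (between /i/ and /e/) fails the environment for rule 2, so it stays [k].
/e/ — between /k/ and /k/; rule 1 does not apply here → [e].
/k/ (between /e/ and /e/) is in the target of rule 2 but the environment (word-initially) is not met → [k].
/e/ (between /k/ and /t/) is in the target of rule 1 but the environment (before a voiced consonant) is not met → [e].
/t/ (between /e/ and /d/): rule 2 targets it, but not word-initially → unchanged [t].
/d/ (between /t/ and /a/) fails the environment for rule 4, so it stays [d].
Rule 1 applies to /a/ (between /d/ and /r/: before a voiced consonant) → [aː].
/o/ meets the environment for rule 1 (before a voiced consonant) → [oː].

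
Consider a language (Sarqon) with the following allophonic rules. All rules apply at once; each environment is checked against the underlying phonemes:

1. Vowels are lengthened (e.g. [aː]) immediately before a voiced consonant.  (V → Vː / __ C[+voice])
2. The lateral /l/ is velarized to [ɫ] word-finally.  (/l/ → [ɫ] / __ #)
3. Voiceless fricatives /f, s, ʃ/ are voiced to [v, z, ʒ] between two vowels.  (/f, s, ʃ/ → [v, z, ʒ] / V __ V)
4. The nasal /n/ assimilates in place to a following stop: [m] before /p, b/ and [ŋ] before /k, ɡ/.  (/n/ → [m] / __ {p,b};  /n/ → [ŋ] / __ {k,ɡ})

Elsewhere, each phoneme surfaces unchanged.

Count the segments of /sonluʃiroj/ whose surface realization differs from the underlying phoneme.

4

Segments that undergo a rule: /o/ → [oː] (rule 1); /ʃ/ → [ʒ] (rule 3); /i/ → [iː] (rule 1); /o/ → [oː] (rule 1).
All other segments surface unchanged.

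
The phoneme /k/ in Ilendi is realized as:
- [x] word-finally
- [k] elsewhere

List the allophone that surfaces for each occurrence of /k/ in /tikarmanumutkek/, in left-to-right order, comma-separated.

Occurrence 1 (position 3): no conditioning environment matches → elsewhere allophone [k].
Occurrence 2 (position 13): no conditioning environment matches → elsewhere allophone [k].
Occurrence 3 (position 15): word-finally → [x].

[k], [k], [x]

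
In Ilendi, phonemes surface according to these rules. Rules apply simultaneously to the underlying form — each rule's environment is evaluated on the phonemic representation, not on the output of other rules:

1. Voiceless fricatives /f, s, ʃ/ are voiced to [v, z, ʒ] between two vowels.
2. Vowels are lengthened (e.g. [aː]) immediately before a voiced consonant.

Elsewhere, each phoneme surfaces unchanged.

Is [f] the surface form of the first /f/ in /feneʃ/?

Yes

/f/ (word-initial) fails the environment for rule 1, so it stays [f].
The actual realization is [f], which matches [f].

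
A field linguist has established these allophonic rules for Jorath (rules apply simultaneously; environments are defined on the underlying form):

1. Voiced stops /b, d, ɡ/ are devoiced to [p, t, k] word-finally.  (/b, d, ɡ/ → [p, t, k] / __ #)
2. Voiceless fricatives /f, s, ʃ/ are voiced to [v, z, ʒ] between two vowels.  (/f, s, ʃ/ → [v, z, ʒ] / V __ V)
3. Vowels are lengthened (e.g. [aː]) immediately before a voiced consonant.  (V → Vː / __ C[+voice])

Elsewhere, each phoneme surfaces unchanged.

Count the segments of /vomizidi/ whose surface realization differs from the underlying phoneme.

Segments that undergo a rule: /o/ → [oː] (rule 3); /i/ → [iː] (rule 3); /i/ → [iː] (rule 3).
All other segments surface unchanged.

3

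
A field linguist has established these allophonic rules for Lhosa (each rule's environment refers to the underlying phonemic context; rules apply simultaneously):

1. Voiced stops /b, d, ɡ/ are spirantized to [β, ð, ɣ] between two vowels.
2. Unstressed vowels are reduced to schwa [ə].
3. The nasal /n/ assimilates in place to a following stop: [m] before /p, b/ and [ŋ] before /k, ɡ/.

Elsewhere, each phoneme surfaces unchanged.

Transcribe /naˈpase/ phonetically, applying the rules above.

[nəˈpasə]

/n/ — word-initial; rule 3 does not apply here → [n].
/a/ meets the environment for rule 2 (in an unstressed syllable) → [ə].
/a/ (between /p/ and /s/): rule 2 targets it, but not in an unstressed syllable → unchanged [a].
Rule 2 applies to /e/ (word-final: in an unstressed syllable) → [ə].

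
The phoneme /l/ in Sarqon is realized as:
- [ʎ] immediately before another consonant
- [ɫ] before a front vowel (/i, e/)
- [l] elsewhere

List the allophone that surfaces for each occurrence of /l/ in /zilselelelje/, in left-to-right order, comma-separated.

[ʎ], [ɫ], [ɫ], [ʎ]

Occurrence 1 (position 3): immediately before another consonant → [ʎ].
Occurrence 2 (position 6): before a front vowel (/i, e/) → [ɫ].
Occurrence 3 (position 8): before a front vowel (/i, e/) → [ɫ].
Occurrence 4 (position 10): immediately before another consonant → [ʎ].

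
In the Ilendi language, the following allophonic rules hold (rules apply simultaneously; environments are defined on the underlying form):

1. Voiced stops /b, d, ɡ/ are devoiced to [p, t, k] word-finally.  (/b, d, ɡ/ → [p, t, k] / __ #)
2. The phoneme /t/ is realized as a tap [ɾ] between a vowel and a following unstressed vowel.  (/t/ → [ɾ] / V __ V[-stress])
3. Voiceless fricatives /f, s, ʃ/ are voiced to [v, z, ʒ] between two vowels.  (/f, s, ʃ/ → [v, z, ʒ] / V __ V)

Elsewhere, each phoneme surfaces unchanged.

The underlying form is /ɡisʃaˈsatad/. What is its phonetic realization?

[ɡisʃaˈzaɾat]

/ɡ/ (word-initial) fails the environment for rule 1, so it stays [ɡ].
/s/ (between /i/ and /ʃ/) is in the target of rule 3 but the environment (between two vowels) is not met → [s].
/ʃ/ — between /s/ and /a/; rule 3 does not apply here → [ʃ].
/s/ meets the environment for rule 3 (between two vowels) → [z].
/t/ — between /a/ and /a/, between a vowel and a following unstressed vowel — surfaces as [ɾ] (rule 2).
Rule 1 applies to /d/ (word-final: word-finally) → [t].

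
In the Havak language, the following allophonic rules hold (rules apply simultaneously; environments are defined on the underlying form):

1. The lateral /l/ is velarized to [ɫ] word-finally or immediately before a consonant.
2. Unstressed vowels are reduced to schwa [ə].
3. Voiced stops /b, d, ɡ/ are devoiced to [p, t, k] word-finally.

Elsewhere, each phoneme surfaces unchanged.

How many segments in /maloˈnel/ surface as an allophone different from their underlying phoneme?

3

Segments that undergo a rule: /a/ → [ə] (rule 2); /o/ → [ə] (rule 2); /l/ → [ɫ] (rule 1).
All other segments surface unchanged.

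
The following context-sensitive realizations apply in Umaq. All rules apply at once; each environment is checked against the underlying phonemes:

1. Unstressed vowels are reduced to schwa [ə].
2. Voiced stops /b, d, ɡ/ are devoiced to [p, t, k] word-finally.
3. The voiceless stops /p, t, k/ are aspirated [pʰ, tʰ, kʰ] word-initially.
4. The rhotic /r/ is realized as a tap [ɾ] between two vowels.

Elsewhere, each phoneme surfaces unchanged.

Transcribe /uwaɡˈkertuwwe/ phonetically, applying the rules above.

[əwəɡˈkertəwwə]

/u/ (word-initial) occurs in an unstressed syllable → [ə] by rule 1.
/w/ (between /u/ and /a/) is unaffected → [w].
/a/ meets the environment for rule 1 (in an unstressed syllable) → [ə].
/ɡ/ — between /a/ and /k/; rule 2 does not apply here → [ɡ].
/k/ (between /ɡ/ and /e/) is in the target of rule 3 but the environment (word-initially) is not met → [k].
/e/ (between /k/ and /r/): rule 1 targets it, but not in an unstressed syllable → unchanged [e].
/r/ (between /e/ and /t/): rule 4 targets it, but not between two vowels → unchanged [r].
/t/ — between /r/ and /u/; rule 3 does not apply here → [t].
/u/ (between /t/ and /w/): in an unstressed syllable, so rule 1 applies → [ə].
/w/ (between /u/ and /w/) is unaffected → [w].
/w/ — not in any rule's target class → [w].
Rule 1 applies to /e/ (word-final: in an unstressed syllable) → [ə].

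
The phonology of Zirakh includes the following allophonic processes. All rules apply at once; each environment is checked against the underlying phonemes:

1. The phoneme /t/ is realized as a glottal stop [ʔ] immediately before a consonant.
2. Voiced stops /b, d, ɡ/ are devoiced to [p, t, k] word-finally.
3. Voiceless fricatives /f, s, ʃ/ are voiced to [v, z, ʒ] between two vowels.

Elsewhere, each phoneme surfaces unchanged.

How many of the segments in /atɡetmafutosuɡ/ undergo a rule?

5

Segments that undergo a rule: /t/ → [ʔ] (rule 1); /t/ → [ʔ] (rule 1); /f/ → [v] (rule 3); /s/ → [z] (rule 3); /ɡ/ → [k] (rule 2).
All other segments surface unchanged.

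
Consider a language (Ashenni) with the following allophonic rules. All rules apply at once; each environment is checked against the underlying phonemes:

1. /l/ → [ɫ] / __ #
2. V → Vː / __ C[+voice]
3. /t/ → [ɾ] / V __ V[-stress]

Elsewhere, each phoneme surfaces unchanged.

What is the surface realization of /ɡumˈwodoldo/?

[ɡuːmˈwoːdoːldo]

/ɡ/ stays [ɡ].
Rule 2 applies to /u/ (between /ɡ/ and /m/: before a voiced consonant) → [uː].
/m/ stays [m].
/w/ stays [w].
/o/ — between /w/ and /d/, before a voiced consonant — surfaces as [oː] (rule 2).
/d/ — not in any rule's target class → [d].
/o/ meets the environment for rule 2 (before a voiced consonant) → [oː].
/l/ (between /o/ and /d/) is in the target of rule 1 but the environment (word-finally) is not met → [l].
/d/ — not in any rule's target class → [d].
/o/ (word-final) fails the environment for rule 2, so it stays [o].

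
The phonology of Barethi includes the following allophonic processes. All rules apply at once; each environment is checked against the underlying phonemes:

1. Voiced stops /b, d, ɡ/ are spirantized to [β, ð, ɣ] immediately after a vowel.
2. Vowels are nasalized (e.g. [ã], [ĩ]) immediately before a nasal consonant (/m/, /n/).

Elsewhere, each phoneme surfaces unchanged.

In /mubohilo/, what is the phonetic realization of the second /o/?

/o/ (word-final): rule 2 targets it, but not before a nasal consonant → unchanged [o].

[o]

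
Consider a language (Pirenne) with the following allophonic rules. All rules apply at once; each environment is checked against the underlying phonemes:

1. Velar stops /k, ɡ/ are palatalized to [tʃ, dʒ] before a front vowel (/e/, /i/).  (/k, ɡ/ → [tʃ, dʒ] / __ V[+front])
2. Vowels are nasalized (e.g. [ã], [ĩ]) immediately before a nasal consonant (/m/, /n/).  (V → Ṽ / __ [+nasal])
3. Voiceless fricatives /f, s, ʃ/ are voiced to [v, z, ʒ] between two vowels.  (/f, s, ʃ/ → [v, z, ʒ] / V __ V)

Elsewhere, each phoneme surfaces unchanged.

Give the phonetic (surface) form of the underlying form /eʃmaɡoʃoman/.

[eʃmaɡoʒõmãn]

/e/ (word-initial): rule 2 targets it, but not before a nasal consonant → unchanged [e].
/ʃ/ (between /e/ and /m/) fails the environment for rule 3, so it stays [ʃ].
/a/ (between /m/ and /ɡ/): rule 2 targets it, but not before a nasal consonant → unchanged [a].
/ɡ/ (between /a/ and /o/) is in the target of rule 1 but the environment (before a front vowel) is not met → [ɡ].
/o/ — between /ɡ/ and /ʃ/; rule 2 does not apply here → [o].
/ʃ/ (between /o/ and /o/) occurs between two vowels → [ʒ] by rule 3.
/o/ meets the environment for rule 2 (before a nasal consonant) → [õ].
/a/ — between /m/ and /n/, before a nasal consonant — surfaces as [ã] (rule 2).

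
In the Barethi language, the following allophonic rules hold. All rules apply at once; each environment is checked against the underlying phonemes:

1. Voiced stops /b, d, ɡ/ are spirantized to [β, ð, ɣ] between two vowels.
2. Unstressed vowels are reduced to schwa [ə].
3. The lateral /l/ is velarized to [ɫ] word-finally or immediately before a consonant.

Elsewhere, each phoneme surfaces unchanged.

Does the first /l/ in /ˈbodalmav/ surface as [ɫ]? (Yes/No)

Yes

/l/ (between /a/ and /m/) occurs word-finally or immediately before a consonant → [ɫ] by rule 3.
The actual realization is [ɫ], which matches [ɫ].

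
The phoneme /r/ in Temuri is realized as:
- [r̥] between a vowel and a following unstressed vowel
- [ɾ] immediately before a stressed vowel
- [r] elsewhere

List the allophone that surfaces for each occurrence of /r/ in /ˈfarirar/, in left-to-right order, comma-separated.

Occurrence 1 (position 3): between a vowel and a following unstressed vowel → [r̥].
Occurrence 2 (position 5): between a vowel and a following unstressed vowel → [r̥].
Occurrence 3 (position 7): no conditioning environment matches → elsewhere allophone [r].

[r̥], [r̥], [r]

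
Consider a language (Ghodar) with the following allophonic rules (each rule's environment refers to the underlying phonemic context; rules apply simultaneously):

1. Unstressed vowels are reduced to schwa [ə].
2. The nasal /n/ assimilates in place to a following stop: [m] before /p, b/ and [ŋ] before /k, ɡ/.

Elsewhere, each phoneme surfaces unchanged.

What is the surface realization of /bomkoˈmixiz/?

[bəmkəˈmixəz]

Rule 1 applies to /o/ (between /b/ and /m/: in an unstressed syllable) → [ə].
/o/ (between /k/ and /m/) occurs in an unstressed syllable → [ə] by rule 1.
/i/ (between /m/ and /x/): rule 1 targets it, but not in an unstressed syllable → unchanged [i].
Rule 1 applies to /i/ (between /x/ and /z/: in an unstressed syllable) → [ə].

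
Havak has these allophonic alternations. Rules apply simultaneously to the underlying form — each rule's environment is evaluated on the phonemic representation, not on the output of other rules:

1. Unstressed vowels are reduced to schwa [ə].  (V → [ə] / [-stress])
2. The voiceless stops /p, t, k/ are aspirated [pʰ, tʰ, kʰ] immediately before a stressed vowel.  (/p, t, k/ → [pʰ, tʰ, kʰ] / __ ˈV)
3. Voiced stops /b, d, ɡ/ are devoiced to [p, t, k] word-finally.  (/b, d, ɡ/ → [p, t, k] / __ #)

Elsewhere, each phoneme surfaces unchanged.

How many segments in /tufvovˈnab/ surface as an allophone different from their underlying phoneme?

Segments that undergo a rule: /u/ → [ə] (rule 1); /o/ → [ə] (rule 1); /b/ → [p] (rule 3).
All other segments surface unchanged.

3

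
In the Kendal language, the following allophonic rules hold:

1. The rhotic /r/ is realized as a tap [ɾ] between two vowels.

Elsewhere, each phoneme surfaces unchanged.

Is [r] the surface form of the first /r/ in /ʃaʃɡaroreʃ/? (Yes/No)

No

/r/ meets the environment for rule 1 (between two vowels) → [ɾ].
The actual realization is [ɾ], not [r].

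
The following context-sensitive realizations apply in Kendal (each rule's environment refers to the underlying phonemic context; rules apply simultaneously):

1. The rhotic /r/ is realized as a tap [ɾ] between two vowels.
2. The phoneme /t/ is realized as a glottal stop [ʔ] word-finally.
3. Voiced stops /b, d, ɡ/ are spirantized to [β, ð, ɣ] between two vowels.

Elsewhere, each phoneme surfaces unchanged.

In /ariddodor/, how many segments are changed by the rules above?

2

Segments that undergo a rule: /r/ → [ɾ] (rule 1); /d/ → [ð] (rule 3).
All other segments surface unchanged.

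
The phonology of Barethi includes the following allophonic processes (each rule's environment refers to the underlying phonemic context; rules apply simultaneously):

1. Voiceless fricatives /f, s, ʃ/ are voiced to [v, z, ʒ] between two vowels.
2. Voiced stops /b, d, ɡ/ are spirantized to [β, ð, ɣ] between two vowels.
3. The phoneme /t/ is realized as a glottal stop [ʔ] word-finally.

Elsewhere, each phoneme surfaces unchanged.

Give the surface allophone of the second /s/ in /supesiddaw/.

[z]

/s/ meets the environment for rule 1 (between two vowels) → [z].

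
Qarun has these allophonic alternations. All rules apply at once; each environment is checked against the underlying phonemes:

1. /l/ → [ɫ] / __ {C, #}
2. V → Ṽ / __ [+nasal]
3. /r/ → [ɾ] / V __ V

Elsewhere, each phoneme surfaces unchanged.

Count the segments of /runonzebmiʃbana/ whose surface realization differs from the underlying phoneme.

3

Segments that undergo a rule: /u/ → [ũ] (rule 2); /o/ → [õ] (rule 2); /a/ → [ã] (rule 2).
All other segments surface unchanged.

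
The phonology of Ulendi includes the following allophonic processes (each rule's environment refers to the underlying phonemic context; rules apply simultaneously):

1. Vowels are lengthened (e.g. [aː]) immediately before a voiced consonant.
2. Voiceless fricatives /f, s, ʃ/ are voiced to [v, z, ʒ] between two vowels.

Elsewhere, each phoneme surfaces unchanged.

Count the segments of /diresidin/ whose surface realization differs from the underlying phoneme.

Segments that undergo a rule: /i/ → [iː] (rule 1); /s/ → [z] (rule 2); /i/ → [iː] (rule 1); /i/ → [iː] (rule 1).
All other segments surface unchanged.

4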